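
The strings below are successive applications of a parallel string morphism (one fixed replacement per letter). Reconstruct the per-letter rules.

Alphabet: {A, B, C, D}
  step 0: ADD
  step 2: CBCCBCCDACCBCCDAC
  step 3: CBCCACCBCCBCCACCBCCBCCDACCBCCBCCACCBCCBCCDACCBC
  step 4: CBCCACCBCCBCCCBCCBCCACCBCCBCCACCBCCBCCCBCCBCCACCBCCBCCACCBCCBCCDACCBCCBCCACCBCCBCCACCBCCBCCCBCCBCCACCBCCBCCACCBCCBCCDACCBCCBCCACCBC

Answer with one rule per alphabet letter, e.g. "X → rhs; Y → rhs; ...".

  step 3 ⇒ step 4: CBCCACCBCCBCCACCBCCBCCDACCBCCBCCACCBCCBCCDACCBC ⇒ CBC·CAC·CBC·CBC·C·CBC·CBC·CAC·CBC·CBC·CAC·CBC·CBC·C·CBC·CBC·CAC·CBC·CBC·CAC·CBC·CBC·CDA·C·CBC·CBC·CAC·CBC·CBC·CAC·CBC·CBC·C·CBC·CBC·CAC·CBC·CBC·CAC·CBC·CBC·CDA·C·CBC·CBC·CAC·CBC
    A ↦ C
    B ↦ CAC
    C ↦ CBC
    D ↦ CDA

A->C, B->CAC, C->CBC, D->CDA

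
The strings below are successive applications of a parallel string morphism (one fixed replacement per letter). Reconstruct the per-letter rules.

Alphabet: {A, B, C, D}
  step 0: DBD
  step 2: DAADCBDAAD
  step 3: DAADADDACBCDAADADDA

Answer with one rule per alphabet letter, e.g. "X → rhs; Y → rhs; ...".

  step 2 ⇒ step 3: DAADCBDAAD ⇒ DA·AD·AD·DA·CB·C·DA·AD·AD·DA
    A ↦ AD
    B ↦ C
    C ↦ CB
    D ↦ DA

A->AD, B->C, C->CB, D->DA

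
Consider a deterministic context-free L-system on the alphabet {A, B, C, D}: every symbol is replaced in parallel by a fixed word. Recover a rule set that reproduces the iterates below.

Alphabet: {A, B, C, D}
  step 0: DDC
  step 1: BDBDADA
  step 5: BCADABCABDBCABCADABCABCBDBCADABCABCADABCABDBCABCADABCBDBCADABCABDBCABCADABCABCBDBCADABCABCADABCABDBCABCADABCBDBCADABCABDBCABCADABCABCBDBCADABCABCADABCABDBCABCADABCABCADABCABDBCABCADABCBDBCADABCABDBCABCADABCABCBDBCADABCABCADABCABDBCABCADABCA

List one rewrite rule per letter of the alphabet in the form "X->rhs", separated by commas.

  step 0 ⇒ step 1: DDC ⇒ BD·BD·ADA
    C ↦ ADA
    D ↦ BD
    A ↦ BCA  (constrained at step 1)
    B ↦ BC  (constrained at step 1)

A->BCA, B->BC, C->ADA, D->BD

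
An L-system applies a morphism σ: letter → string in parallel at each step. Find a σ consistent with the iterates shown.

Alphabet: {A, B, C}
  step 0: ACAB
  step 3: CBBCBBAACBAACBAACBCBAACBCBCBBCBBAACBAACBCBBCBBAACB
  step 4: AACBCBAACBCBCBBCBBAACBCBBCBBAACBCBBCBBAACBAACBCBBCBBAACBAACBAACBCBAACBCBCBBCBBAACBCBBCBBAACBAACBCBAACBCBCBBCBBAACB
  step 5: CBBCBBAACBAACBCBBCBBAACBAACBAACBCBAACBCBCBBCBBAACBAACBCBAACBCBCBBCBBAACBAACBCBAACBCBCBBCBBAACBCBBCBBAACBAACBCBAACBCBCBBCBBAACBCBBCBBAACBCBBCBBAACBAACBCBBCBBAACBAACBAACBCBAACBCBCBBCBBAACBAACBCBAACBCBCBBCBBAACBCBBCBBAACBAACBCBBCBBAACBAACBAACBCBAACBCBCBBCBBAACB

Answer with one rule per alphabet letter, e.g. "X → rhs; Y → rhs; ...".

A->CBB, B->CB, C->AA

  step 4 ⇒ step 5: AACBCBAACBCBCBBCBBAACBCBBCBBAACBCBBCBBAACBAACBCBBCBBAACBAACBAACBCBAACBCBCBBCBBAACBCBBCBBAACBAACBCBAACBCBCBBCBBAACB ⇒ CBB·CBB·AA·CB·AA·CB·CBB·CBB·AA·CB·AA·CB·AA·CB·CB·AA·CB·CB·CBB·CBB·AA·CB·AA·CB·CB·AA·CB·CB·CBB·CBB·AA·CB·AA·CB·CB·AA·CB·CB·CBB·CBB·AA·CB·CBB·CBB·AA·CB·AA·CB·CB·AA·CB·CB·CBB·CBB·AA·CB·CBB·CBB·AA·CB·CBB·CBB·AA·CB·AA·CB·CBB·CBB·AA·CB·AA·CB·AA·CB·CB·AA·CB·CB·CBB·CBB·AA·CB·AA·CB·CB·AA·CB·CB·CBB·CBB·AA·CB·CBB·CBB·AA·CB·AA·CB·CBB·CBB·AA·CB·AA·CB·AA·CB·CB·AA·CB·CB·CBB·CBB·AA·CB
    A ↦ CBB
    B ↦ CB
    C ↦ AA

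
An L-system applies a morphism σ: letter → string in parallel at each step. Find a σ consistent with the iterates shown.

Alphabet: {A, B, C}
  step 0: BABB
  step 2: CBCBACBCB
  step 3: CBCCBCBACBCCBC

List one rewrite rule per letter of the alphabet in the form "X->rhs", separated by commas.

A->BA, B->C, C->CB

  step 2 ⇒ step 3: CBCBACBCB ⇒ CB·C·CB·C·BA·CB·C·CB·C
    A ↦ BA
    B ↦ C
    C ↦ CB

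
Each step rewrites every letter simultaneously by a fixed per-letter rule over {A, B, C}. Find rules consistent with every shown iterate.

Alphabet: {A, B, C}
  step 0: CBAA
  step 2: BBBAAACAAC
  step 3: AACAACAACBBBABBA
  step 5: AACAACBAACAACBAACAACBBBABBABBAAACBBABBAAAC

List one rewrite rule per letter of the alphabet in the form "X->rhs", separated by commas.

A->B, B->AAC, C->A

  step 2 ⇒ step 3: BBBAAACAAC ⇒ AAC·AAC·AAC·B·B·B·A·B·B·A
    A ↦ B
    B ↦ AAC
    C ↦ A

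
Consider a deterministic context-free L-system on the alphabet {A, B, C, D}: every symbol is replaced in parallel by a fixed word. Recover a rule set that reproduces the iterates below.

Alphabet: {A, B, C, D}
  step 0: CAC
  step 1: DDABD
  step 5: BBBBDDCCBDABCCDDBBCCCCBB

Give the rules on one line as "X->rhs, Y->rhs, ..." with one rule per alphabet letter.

A->DAB, B->CC, C->D, D->B

  step 0 ⇒ step 1: CAC ⇒ D·DAB·D
    A ↦ DAB
    C ↦ D
    B ↦ CC  (constrained at step 1)
    D ↦ B  (constrained at step 1)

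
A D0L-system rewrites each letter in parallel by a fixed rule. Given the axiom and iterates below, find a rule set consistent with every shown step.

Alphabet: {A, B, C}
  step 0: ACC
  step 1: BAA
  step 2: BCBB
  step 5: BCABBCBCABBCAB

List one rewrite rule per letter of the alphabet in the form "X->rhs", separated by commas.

  step 1 ⇒ step 2: BAA ⇒ BC·B·B
    A ↦ B
    B ↦ BC
  step 0 ⇒ step 1: ACC ⇒ B·A·A
    C ↦ A

A->B, B->BC, C->A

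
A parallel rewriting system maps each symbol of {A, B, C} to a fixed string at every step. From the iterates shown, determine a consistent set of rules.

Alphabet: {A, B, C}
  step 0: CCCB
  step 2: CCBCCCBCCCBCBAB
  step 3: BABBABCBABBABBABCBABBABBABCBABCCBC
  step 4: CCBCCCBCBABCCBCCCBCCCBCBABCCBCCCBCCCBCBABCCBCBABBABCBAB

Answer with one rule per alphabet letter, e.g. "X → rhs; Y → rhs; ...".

A->CB, B->C, C->BAB

  step 3 ⇒ step 4: BABBABCBABBABBABCBABBABBABCBABCCBC ⇒ C·CB·C·C·CB·C·BAB·C·CB·C·C·CB·C·C·CB·C·BAB·C·CB·C·C·CB·C·C·CB·C·BAB·C·CB·C·BAB·BAB·C·BAB
    A ↦ CB
    B ↦ C
    C ↦ BAB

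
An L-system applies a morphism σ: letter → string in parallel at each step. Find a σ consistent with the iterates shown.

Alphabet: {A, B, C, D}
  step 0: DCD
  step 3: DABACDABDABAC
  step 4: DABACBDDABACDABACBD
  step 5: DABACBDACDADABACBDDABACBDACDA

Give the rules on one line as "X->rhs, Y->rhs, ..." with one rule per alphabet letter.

  step 4 ⇒ step 5: DABACBDDABACDABACBD ⇒ DA·B·AC·B·D·AC·DA·DA·B·AC·B·D·DA·B·AC·B·D·AC·DA
    A ↦ B
    B ↦ AC
    C ↦ D
    D ↦ DA

A->B, B->AC, C->D, D->DA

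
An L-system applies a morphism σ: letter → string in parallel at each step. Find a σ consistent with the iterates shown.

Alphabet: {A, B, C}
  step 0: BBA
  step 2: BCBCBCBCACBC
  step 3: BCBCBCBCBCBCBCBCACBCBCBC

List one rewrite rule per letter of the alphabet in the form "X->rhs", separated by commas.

A->AC, B->BC, C->BC

  step 2 ⇒ step 3: BCBCBCBCACBC ⇒ BC·BC·BC·BC·BC·BC·BC·BC·AC·BC·BC·BC
    A ↦ AC
    B ↦ BC
    C ↦ BC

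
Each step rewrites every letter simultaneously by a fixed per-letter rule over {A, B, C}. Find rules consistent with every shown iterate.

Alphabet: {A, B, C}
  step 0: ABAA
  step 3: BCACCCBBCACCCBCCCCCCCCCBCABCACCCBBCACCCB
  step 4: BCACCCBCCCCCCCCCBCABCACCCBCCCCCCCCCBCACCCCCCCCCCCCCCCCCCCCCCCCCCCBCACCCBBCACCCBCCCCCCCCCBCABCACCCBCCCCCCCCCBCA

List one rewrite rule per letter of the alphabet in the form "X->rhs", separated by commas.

  step 3 ⇒ step 4: BCACCCBBCACCCBCCCCCCCCCBCABCACCCBBCACCCB ⇒ BCA·CCC·B·CCC·CCC·CCC·BCA·BCA·CCC·B·CCC·CCC·CCC·BCA·CCC·CCC·CCC·CCC·CCC·CCC·CCC·CCC·CCC·BCA·CCC·B·BCA·CCC·B·CCC·CCC·CCC·BCA·BCA·CCC·B·CCC·CCC·CCC·BCA
    A ↦ B
    B ↦ BCA
    C ↦ CCC

A->B, B->BCA, C->CCC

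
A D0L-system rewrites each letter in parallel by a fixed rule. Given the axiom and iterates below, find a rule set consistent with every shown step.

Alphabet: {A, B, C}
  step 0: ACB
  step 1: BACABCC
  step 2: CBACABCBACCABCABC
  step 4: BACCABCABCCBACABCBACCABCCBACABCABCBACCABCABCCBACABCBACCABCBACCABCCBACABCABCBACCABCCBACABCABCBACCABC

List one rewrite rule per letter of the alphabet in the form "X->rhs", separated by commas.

  step 1 ⇒ step 2: BACABCC ⇒ C·BAC·ABC·BAC·C·ABC·ABC
    A ↦ BAC
    B ↦ C
    C ↦ ABC

A->BAC, B->C, C->ABC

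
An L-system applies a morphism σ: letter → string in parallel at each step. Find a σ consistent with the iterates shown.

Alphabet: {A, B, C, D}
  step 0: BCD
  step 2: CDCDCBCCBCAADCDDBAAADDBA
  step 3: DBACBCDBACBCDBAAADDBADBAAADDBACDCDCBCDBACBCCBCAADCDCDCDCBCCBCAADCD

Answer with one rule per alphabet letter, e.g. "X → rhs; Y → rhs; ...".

A->CD, B->AAD, C->DBA, D->CBC

  step 2 ⇒ step 3: CDCDCBCCBCAADCDDBAAADDBA ⇒ DBA·CBC·DBA·CBC·DBA·AAD·DBA·DBA·AAD·DBA·CD·CD·CBC·DBA·CBC·CBC·AAD·CD·CD·CD·CBC·CBC·AAD·CD
    A ↦ CD
    B ↦ AAD
    C ↦ DBA
    D ↦ CBC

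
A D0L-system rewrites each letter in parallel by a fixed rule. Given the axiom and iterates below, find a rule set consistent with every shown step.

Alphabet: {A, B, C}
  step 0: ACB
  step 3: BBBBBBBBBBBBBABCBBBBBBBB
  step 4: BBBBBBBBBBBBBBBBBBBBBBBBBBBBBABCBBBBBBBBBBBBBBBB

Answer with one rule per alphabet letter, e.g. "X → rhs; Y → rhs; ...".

A->B, B->BB, C->ABC

  step 3 ⇒ step 4: BBBBBBBBBBBBBABCBBBBBBBB ⇒ BB·BB·BB·BB·BB·BB·BB·BB·BB·BB·BB·BB·BB·B·BB·ABC·BB·BB·BB·BB·BB·BB·BB·BB
    A ↦ B
    B ↦ BB
    C ↦ ABC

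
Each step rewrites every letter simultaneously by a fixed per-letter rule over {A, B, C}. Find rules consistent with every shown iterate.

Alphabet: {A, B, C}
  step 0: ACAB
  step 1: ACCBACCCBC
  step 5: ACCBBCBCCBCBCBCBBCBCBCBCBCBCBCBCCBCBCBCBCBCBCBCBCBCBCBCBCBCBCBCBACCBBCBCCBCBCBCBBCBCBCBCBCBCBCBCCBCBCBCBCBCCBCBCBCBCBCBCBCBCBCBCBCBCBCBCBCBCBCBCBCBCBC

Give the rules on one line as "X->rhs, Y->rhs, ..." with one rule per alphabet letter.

  step 0 ⇒ step 1: ACAB ⇒ ACC·B·ACC·CBC
    A ↦ ACC
    B ↦ CBC
    C ↦ B

A->ACC, B->CBC, C->B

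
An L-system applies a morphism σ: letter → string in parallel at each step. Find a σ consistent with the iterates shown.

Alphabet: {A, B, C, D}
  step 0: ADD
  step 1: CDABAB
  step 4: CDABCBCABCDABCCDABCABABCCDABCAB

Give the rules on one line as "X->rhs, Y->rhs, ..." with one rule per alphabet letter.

  step 0 ⇒ step 1: ADD ⇒ CD·AB·AB
    A ↦ CD
    D ↦ AB
    B ↦ A  (constrained at step 1)
    C ↦ BC  (constrained at step 1)

A->CD, B->A, C->BC, D->AB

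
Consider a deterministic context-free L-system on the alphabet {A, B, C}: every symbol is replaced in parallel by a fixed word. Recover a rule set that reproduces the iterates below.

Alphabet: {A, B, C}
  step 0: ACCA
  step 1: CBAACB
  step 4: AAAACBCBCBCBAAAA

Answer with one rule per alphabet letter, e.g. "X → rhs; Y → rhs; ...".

A->CB, B->A, C->A

  step 0 ⇒ step 1: ACCA ⇒ CB·A·A·CB
    A ↦ CB
    C ↦ A
    B ↦ A  (constrained at step 1)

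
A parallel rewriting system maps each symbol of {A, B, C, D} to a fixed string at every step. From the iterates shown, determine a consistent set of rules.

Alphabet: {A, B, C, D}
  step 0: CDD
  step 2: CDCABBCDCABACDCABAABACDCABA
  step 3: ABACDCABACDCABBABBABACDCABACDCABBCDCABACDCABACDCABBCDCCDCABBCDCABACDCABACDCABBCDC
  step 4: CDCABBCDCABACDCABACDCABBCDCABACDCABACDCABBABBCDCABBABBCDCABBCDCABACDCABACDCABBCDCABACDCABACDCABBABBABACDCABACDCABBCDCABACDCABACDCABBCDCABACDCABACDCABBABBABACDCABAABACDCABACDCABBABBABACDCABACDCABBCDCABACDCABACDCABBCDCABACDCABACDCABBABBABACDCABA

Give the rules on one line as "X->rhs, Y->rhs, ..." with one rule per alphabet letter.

  step 3 ⇒ step 4: ABACDCABACDCABBABBABACDCABACDCABBCDCABACDCABACDCABBCDCCDCABBCDCABACDCABACDCABBCDC ⇒ CDC·ABB·CDC·ABA·CDC·ABA·CDC·ABB·CDC·ABA·CDC·ABA·CDC·ABB·ABB·CDC·ABB·ABB·CDC·ABB·CDC·ABA·CDC·ABA·CDC·ABB·CDC·ABA·CDC·ABA·CDC·ABB·ABB·ABA·CDC·ABA·CDC·ABB·CDC·ABA·CDC·ABA·CDC·ABB·CDC·ABA·CDC·ABA·CDC·ABB·ABB·ABA·CDC·ABA·ABA·CDC·ABA·CDC·ABB·ABB·ABA·CDC·ABA·CDC·ABB·CDC·ABA·CDC·ABA·CDC·ABB·CDC·ABA·CDC·ABA·CDC·ABB·ABB·ABA·CDC·ABA
    A ↦ CDC
    B ↦ ABB
    C ↦ ABA
    D ↦ CDC

A->CDC, B->ABB, C->ABA, D->CDC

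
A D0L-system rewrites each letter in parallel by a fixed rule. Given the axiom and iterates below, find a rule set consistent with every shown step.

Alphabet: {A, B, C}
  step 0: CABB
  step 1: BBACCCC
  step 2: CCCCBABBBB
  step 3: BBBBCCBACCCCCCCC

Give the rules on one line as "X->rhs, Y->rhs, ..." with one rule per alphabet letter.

A->BA, B->CC, C->B

  step 2 ⇒ step 3: CCCCBABBBB ⇒ B·B·B·B·CC·BA·CC·CC·CC·CC
    A ↦ BA
    B ↦ CC
    C ↦ B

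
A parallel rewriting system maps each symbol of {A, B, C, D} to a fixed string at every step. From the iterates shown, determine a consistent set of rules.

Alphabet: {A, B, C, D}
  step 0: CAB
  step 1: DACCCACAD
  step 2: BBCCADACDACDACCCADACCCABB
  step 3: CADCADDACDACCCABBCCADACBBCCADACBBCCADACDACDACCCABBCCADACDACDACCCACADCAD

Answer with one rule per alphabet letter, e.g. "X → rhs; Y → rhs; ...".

A->CCA, B->CAD, C->DAC, D->BB

  step 2 ⇒ step 3: BBCCADACDACDACCCADACCCABB ⇒ CAD·CAD·DAC·DAC·CCA·BB·CCA·DAC·BB·CCA·DAC·BB·CCA·DAC·DAC·DAC·CCA·BB·CCA·DAC·DAC·DAC·CCA·CAD·CAD
    A ↦ CCA
    B ↦ CAD
    C ↦ DAC
    D ↦ BB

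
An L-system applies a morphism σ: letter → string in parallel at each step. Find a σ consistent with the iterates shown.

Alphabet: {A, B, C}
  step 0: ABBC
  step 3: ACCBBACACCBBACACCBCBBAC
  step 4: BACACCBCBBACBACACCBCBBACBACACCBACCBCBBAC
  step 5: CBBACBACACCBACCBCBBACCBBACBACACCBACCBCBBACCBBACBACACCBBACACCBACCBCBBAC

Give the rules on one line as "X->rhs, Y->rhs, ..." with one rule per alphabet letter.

A->B, B->CB, C->AC

  step 4 ⇒ step 5: BACACCBCBBACBACACCBCBBACBACACCBACCBCBBAC ⇒ CB·B·AC·B·AC·AC·CB·AC·CB·CB·B·AC·CB·B·AC·B·AC·AC·CB·AC·CB·CB·B·AC·CB·B·AC·B·AC·AC·CB·B·AC·AC·CB·AC·CB·CB·B·AC
    A ↦ B
    B ↦ CB
    C ↦ AC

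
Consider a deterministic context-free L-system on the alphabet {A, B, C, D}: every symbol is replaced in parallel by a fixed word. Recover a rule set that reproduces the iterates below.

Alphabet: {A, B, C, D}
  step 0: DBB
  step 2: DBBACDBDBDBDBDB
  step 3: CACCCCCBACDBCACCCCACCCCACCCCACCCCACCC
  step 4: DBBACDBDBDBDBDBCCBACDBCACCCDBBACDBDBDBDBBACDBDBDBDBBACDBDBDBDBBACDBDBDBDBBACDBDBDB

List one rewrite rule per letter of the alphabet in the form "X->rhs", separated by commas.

  step 3 ⇒ step 4: CACCCCCBACDBCACCCCACCCCACCCCACCCCACCC ⇒ DB·BAC·DB·DB·DB·DB·DB·CC·BAC·DB·CAC·CC·DB·BAC·DB·DB·DB·DB·BAC·DB·DB·DB·DB·BAC·DB·DB·DB·DB·BAC·DB·DB·DB·DB·BAC·DB·DB·DB
    A ↦ BAC
    B ↦ CC
    C ↦ DB
    D ↦ CAC

A->BAC, B->CC, C->DB, D->CAC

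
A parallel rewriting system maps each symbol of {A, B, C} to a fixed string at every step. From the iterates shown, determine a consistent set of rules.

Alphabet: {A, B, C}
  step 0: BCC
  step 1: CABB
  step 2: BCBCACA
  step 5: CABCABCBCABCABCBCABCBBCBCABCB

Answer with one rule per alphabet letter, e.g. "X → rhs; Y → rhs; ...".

  step 1 ⇒ step 2: CABB ⇒ B·CB·CA·CA
    A ↦ CB
    B ↦ CA
    C ↦ B

A->CB, B->CA, C->B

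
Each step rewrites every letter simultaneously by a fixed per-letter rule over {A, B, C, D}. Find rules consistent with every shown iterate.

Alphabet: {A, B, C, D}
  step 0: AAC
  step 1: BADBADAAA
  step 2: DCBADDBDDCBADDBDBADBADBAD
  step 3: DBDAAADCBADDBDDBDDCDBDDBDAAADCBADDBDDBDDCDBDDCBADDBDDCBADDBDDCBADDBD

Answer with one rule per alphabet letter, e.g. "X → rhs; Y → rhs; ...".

A->BAD, B->DC, C->AAA, D->DBD

  step 2 ⇒ step 3: DCBADDBDDCBADDBDBADBADBAD ⇒ DBD·AAA·DC·BAD·DBD·DBD·DC·DBD·DBD·AAA·DC·BAD·DBD·DBD·DC·DBD·DC·BAD·DBD·DC·BAD·DBD·DC·BAD·DBD
    A ↦ BAD
    B ↦ DC
    C ↦ AAA
    D ↦ DBD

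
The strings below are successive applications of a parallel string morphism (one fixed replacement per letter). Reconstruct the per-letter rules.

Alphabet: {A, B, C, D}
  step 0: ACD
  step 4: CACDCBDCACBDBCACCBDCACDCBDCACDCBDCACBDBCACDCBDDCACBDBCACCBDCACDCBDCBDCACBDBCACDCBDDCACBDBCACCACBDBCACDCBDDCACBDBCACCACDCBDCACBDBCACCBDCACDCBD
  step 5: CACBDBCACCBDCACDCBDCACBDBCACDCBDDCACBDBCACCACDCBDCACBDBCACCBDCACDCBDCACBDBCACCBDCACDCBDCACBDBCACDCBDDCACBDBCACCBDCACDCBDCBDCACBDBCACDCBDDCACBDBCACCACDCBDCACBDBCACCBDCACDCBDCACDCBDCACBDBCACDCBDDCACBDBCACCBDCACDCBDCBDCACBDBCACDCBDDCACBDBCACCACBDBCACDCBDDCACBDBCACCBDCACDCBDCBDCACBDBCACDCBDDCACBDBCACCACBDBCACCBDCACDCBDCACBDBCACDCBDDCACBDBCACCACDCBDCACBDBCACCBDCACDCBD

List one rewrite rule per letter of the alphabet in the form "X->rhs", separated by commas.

A->BDB, B->D, C->CAC, D->CBD

  step 4 ⇒ step 5: CACDCBDCACBDBCACCBDCACDCBDCACDCBDCACBDBCACDCBDDCACBDBCACCBDCACDCBDCBDCACBDBCACDCBDDCACBDBCACCACBDBCACDCBDDCACBDBCACCACDCBDCACBDBCACCBDCACDCBD ⇒ CAC·BDB·CAC·CBD·CAC·D·CBD·CAC·BDB·CAC·D·CBD·D·CAC·BDB·CAC·CAC·D·CBD·CAC·BDB·CAC·CBD·CAC·D·CBD·CAC·BDB·CAC·CBD·CAC·D·CBD·CAC·BDB·CAC·D·CBD·D·CAC·BDB·CAC·CBD·CAC·D·CBD·CBD·CAC·BDB·CAC·D·CBD·D·CAC·BDB·CAC·CAC·D·CBD·CAC·BDB·CAC·CBD·CAC·D·CBD·CAC·D·CBD·CAC·BDB·CAC·D·CBD·D·CAC·BDB·CAC·CBD·CAC·D·CBD·CBD·CAC·BDB·CAC·D·CBD·D·CAC·BDB·CAC·CAC·BDB·CAC·D·CBD·D·CAC·BDB·CAC·CBD·CAC·D·CBD·CBD·CAC·BDB·CAC·D·CBD·D·CAC·BDB·CAC·CAC·BDB·CAC·CBD·CAC·D·CBD·CAC·BDB·CAC·D·CBD·D·CAC·BDB·CAC·CAC·D·CBD·CAC·BDB·CAC·CBD·CAC·D·CBD
    A ↦ BDB
    B ↦ D
    C ↦ CAC
    D ↦ CBD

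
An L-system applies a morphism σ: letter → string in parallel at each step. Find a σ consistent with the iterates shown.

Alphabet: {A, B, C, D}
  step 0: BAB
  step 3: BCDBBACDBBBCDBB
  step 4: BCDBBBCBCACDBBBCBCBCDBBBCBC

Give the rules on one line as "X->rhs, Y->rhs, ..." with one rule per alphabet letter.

  step 3 ⇒ step 4: BCDBBACDBBBCDBB ⇒ BC·D·BB·BC·BC·AC·D·BB·BC·BC·BC·D·BB·BC·BC
    A ↦ AC
    B ↦ BC
    C ↦ D
    D ↦ BB

A->AC, B->BC, C->D, D->BB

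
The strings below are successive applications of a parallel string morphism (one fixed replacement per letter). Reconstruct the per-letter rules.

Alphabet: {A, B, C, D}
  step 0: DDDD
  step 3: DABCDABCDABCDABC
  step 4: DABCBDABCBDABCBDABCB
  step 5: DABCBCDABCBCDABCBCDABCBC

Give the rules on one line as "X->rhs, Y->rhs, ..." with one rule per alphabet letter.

  step 4 ⇒ step 5: DABCBDABCBDABCBDABCB ⇒ DA·B·C·B·C·DA·B·C·B·C·DA·B·C·B·C·DA·B·C·B·C
    A ↦ B
    B ↦ C
    C ↦ B
    D ↦ DA

A->B, B->C, C->B, D->DA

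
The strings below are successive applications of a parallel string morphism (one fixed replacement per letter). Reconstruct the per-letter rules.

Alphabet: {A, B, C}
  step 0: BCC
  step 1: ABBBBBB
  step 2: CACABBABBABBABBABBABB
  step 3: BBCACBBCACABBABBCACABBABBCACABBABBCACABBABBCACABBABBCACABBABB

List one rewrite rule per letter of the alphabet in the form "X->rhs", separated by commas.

A->CAC, B->ABB, C->BB

  step 2 ⇒ step 3: CACABBABBABBABBABBABB ⇒ BB·CAC·BB·CAC·ABB·ABB·CAC·ABB·ABB·CAC·ABB·ABB·CAC·ABB·ABB·CAC·ABB·ABB·CAC·ABB·ABB
    A ↦ CAC
    B ↦ ABB
    C ↦ BB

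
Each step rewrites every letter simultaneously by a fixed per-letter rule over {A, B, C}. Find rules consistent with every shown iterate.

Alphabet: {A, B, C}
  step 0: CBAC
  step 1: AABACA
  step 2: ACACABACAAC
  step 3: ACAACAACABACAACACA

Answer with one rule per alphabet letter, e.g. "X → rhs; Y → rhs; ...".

A->AC, B->AB, C->A

  step 2 ⇒ step 3: ACACABACAAC ⇒ AC·A·AC·A·AC·AB·AC·A·AC·AC·A
    A ↦ AC
    B ↦ AB
    C ↦ A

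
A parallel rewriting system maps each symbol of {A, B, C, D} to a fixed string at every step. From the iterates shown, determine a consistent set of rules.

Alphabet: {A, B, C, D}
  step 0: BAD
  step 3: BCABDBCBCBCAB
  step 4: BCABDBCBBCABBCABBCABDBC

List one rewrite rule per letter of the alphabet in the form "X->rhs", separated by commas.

  step 3 ⇒ step 4: BCABDBCBCBCAB ⇒ BC·AB·D·BC·B·BC·AB·BC·AB·BC·AB·D·BC
    A ↦ D
    B ↦ BC
    C ↦ AB
    D ↦ B

A->D, B->BC, C->AB, D->B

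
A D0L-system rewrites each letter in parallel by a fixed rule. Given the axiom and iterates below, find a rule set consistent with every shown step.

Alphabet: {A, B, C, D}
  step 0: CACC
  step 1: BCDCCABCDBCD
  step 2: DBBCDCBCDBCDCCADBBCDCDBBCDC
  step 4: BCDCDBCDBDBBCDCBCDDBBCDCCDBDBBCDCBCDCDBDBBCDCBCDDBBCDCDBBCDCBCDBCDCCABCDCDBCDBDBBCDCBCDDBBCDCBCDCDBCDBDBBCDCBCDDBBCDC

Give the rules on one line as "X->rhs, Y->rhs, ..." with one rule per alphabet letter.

A->CCA, B->DB, C->BCD, D->C

  step 1 ⇒ step 2: BCDCCABCDBCD ⇒ DB·BCD·C·BCD·BCD·CCA·DB·BCD·C·DB·BCD·C
    A ↦ CCA
    B ↦ DB
    C ↦ BCD
    D ↦ C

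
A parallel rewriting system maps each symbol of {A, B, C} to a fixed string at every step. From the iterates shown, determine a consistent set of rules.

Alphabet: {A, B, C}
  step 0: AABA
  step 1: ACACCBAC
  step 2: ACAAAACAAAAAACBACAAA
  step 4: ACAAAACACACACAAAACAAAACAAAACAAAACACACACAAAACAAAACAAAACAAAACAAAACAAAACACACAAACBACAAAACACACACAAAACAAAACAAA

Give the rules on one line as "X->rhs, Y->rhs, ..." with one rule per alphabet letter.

  step 1 ⇒ step 2: ACACCBAC ⇒ AC·AAA·AC·AAA·AAA·CB·AC·AAA
    A ↦ AC
    B ↦ CB
    C ↦ AAA

A->AC, B->CB, C->AAA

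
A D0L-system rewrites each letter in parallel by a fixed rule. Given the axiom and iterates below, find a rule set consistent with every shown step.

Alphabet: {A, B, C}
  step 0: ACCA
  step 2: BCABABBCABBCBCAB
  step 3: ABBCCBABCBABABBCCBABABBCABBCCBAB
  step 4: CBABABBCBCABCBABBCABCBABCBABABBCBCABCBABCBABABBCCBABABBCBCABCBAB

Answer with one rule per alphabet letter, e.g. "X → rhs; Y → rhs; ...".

A->CB, B->AB, C->BC

  step 3 ⇒ step 4: ABBCCBABCBABABBCCBABABBCABBCCBAB ⇒ CB·AB·AB·BC·BC·AB·CB·AB·BC·AB·CB·AB·CB·AB·AB·BC·BC·AB·CB·AB·CB·AB·AB·BC·CB·AB·AB·BC·BC·AB·CB·AB
    A ↦ CB
    B ↦ AB
    C ↦ BC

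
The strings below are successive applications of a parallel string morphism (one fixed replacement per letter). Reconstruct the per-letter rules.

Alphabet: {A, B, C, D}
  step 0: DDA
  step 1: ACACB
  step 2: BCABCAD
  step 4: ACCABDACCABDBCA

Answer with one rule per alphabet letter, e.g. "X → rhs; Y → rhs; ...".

A->B, B->D, C->CA, D->AC

  step 1 ⇒ step 2: ACACB ⇒ B·CA·B·CA·D
    A ↦ B
    B ↦ D
    C ↦ CA
  step 0 ⇒ step 1: DDA ⇒ AC·AC·B
    D ↦ AC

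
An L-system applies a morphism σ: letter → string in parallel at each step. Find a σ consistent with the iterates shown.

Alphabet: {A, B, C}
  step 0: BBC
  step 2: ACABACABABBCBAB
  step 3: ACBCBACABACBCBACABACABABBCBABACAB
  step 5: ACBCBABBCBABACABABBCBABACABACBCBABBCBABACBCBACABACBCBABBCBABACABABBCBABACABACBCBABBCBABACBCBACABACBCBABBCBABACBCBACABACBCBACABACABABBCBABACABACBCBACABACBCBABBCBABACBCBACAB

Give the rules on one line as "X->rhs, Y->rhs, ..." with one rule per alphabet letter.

A->AC, B->AB, C->BCB

  step 2 ⇒ step 3: ACABACABABBCBAB ⇒ AC·BCB·AC·AB·AC·BCB·AC·AB·AC·AB·AB·BCB·AB·AC·AB
    A ↦ AC
    B ↦ AB
    C ↦ BCB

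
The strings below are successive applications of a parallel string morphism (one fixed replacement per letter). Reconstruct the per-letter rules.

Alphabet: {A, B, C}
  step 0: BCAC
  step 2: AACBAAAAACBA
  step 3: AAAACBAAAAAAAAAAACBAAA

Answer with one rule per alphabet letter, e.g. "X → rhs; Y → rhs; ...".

A->AA, B->A, C->CB

  step 2 ⇒ step 3: AACBAAAAACBA ⇒ AA·AA·CB·A·AA·AA·AA·AA·AA·CB·A·AA
    A ↦ AA
    B ↦ A
    C ↦ CB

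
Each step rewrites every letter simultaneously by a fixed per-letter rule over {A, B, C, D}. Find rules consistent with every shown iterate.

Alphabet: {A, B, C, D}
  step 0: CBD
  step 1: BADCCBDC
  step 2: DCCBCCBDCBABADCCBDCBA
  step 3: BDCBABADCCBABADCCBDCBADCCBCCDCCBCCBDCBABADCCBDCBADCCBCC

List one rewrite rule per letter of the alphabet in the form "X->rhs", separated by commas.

A->BCC, B->DCC, C->BA, D->BDC

  step 2 ⇒ step 3: DCCBCCBDCBABADCCBDCBA ⇒ BDC·BA·BA·DCC·BA·BA·DCC·BDC·BA·DCC·BCC·DCC·BCC·BDC·BA·BA·DCC·BDC·BA·DCC·BCC
    A ↦ BCC
    B ↦ DCC
    C ↦ BA
    D ↦ BDC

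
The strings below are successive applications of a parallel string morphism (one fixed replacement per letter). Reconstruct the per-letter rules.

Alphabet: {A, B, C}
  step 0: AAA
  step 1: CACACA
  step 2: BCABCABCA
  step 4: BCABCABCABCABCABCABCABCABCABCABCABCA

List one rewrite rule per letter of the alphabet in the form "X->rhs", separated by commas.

A->CA, B->BCA, C->B

  step 1 ⇒ step 2: CACACA ⇒ B·CA·B·CA·B·CA
    A ↦ CA
    C ↦ B
    B ↦ BCA  (constrained at step 2)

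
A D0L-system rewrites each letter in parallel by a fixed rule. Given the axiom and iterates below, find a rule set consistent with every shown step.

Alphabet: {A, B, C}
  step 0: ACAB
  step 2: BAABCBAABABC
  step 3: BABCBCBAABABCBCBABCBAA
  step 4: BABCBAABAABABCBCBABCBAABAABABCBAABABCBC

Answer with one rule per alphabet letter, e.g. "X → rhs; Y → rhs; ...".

  step 3 ⇒ step 4: BABCBCBAABABCBCBABCBAA ⇒ BA·BC·BA·A·BA·A·BA·BC·BC·BA·BC·BA·A·BA·A·BA·BC·BA·A·BA·BC·BC
    A ↦ BC
    B ↦ BA
    C ↦ A

A->BC, B->BA, C->A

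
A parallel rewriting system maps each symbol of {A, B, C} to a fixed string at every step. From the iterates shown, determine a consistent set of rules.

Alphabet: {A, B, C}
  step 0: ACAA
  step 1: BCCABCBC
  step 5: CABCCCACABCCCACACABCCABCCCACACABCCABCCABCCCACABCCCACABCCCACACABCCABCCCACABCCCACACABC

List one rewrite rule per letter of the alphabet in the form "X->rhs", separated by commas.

A->BC, B->C, C->CA

  step 0 ⇒ step 1: ACAA ⇒ BC·CA·BC·BC
    A ↦ BC
    C ↦ CA
    B ↦ C  (constrained at step 1)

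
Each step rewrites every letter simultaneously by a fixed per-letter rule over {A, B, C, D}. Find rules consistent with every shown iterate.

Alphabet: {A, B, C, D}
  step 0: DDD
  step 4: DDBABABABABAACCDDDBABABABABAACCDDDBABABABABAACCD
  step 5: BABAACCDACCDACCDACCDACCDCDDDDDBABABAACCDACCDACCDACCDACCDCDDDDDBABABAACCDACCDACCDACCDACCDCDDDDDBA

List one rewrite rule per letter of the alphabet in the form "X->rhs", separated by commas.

  step 4 ⇒ step 5: DDBABABABABAACCDDDBABABABABAACCDDDBABABABABAACCD ⇒ BA·BA·AC·CD·AC·CD·AC·CD·AC·CD·AC·CD·CD·DD·DD·BA·BA·BA·AC·CD·AC·CD·AC·CD·AC·CD·AC·CD·CD·DD·DD·BA·BA·BA·AC·CD·AC·CD·AC·CD·AC·CD·AC·CD·CD·DD·DD·BA
    A ↦ CD
    B ↦ AC
    C ↦ DD
    D ↦ BA

A->CD, B->AC, C->DD, D->BA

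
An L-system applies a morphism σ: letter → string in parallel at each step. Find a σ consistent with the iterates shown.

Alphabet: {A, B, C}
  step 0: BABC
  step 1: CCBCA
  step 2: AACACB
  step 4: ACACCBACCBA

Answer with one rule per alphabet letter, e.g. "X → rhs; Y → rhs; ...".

A->CB, B->C, C->A

  step 1 ⇒ step 2: CCBCA ⇒ A·A·C·A·CB
    A ↦ CB
    B ↦ C
    C ↦ A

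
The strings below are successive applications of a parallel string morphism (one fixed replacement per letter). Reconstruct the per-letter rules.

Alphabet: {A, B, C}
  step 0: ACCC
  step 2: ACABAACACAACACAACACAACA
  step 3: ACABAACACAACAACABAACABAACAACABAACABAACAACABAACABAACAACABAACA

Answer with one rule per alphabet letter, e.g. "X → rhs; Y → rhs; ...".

  step 2 ⇒ step 3: ACABAACACAACACAACACAACA ⇒ ACA·BA·ACA·CA·ACA·ACA·BA·ACA·BA·ACA·ACA·BA·ACA·BA·ACA·ACA·BA·ACA·BA·ACA·ACA·BA·ACA
    A ↦ ACA
    B ↦ CA
    C ↦ BA

A->ACA, B->CA, C->BA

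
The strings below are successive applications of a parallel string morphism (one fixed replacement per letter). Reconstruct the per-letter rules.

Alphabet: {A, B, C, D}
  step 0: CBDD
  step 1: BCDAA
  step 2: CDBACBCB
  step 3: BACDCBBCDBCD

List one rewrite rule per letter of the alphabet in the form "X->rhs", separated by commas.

  step 2 ⇒ step 3: CDBACBCB ⇒ B·A·CD·CB·B·CD·B·CD
    A ↦ CB
    B ↦ CD
    C ↦ B
    D ↦ A

A->CB, B->CD, C->B, D->A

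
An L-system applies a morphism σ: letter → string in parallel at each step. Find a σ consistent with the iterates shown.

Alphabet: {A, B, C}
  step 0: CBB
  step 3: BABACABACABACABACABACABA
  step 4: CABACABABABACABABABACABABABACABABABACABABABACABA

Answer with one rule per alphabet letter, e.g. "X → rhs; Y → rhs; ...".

  step 3 ⇒ step 4: BABACABACABACABACABACABA ⇒ CA·BA·CA·BA·BA·BA·CA·BA·BA·BA·CA·BA·BA·BA·CA·BA·BA·BA·CA·BA·BA·BA·CA·BA
    A ↦ BA
    B ↦ CA
    C ↦ BA

A->BA, B->CA, C->BA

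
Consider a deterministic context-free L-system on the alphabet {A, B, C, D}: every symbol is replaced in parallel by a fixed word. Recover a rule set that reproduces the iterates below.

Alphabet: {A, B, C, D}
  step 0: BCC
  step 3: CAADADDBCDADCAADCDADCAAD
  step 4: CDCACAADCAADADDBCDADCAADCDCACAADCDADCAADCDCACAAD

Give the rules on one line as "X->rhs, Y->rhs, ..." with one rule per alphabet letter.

  step 3 ⇒ step 4: CAADADDBCDADCAADCDADCAAD ⇒ CD·CA·CA·AD·CA·AD·AD·DB·CD·AD·CA·AD·CD·CA·CA·AD·CD·AD·CA·AD·CD·CA·CA·AD
    A ↦ CA
    B ↦ DB
    C ↦ CD
    D ↦ AD

A->CA, B->DB, C->CD, D->AD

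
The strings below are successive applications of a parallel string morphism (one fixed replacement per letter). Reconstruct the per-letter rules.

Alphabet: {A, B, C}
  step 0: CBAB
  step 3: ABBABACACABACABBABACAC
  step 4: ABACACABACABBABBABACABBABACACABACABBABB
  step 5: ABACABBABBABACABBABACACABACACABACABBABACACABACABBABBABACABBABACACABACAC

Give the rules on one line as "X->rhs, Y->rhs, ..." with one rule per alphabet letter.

A->AB, B->AC, C->B

  step 4 ⇒ step 5: ABACACABACABBABBABACABBABACACABACABBABB ⇒ AB·AC·AB·B·AB·B·AB·AC·AB·B·AB·AC·AC·AB·AC·AC·AB·AC·AB·B·AB·AC·AC·AB·AC·AB·B·AB·B·AB·AC·AB·B·AB·AC·AC·AB·AC·AC
    A ↦ AB
    B ↦ AC
    C ↦ B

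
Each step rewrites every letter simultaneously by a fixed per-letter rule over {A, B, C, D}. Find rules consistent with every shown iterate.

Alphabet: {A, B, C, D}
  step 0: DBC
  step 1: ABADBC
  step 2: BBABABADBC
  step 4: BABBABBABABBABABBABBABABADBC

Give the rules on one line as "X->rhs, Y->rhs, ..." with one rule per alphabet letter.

  step 1 ⇒ step 2: ABADBC ⇒ B·BA·B·A·BA·DBC
    A ↦ B
    B ↦ BA
    C ↦ DBC
    D ↦ A

A->B, B->BA, C->DBC, D->A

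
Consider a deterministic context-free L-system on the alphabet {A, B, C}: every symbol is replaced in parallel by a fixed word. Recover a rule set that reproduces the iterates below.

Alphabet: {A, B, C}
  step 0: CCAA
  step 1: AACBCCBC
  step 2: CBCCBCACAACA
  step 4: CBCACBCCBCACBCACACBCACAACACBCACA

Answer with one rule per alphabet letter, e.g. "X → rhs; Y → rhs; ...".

  step 1 ⇒ step 2: AACBCCBC ⇒ CBC·CBC·A·C·A·A·C·A
    A ↦ CBC
    B ↦ C
    C ↦ A

A->CBC, B->C, C->A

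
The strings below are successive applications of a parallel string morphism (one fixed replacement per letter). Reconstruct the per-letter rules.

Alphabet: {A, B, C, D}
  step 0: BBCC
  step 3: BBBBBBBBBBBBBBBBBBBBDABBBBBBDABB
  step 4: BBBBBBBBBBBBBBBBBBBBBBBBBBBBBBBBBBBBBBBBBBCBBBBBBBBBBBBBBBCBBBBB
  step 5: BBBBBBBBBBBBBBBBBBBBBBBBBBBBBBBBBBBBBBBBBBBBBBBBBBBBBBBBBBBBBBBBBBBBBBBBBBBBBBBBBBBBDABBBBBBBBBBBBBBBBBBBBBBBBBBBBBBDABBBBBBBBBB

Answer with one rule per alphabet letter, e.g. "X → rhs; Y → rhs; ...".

A->CB, B->BB, C->DA, D->BB

  step 4 ⇒ step 5: BBBBBBBBBBBBBBBBBBBBBBBBBBBBBBBBBBBBBBBBBBCBBBBBBBBBBBBBBBCBBBBB ⇒ BB·BB·BB·BB·BB·BB·BB·BB·BB·BB·BB·BB·BB·BB·BB·BB·BB·BB·BB·BB·BB·BB·BB·BB·BB·BB·BB·BB·BB·BB·BB·BB·BB·BB·BB·BB·BB·BB·BB·BB·BB·BB·DA·BB·BB·BB·BB·BB·BB·BB·BB·BB·BB·BB·BB·BB·BB·BB·DA·BB·BB·BB·BB·BB
    B ↦ BB
    C ↦ DA
  step 3 ⇒ step 4: BBBBBBBBBBBBBBBBBBBBDABBBBBBDABB ⇒ BB·BB·BB·BB·BB·BB·BB·BB·BB·BB·BB·BB·BB·BB·BB·BB·BB·BB·BB·BB·BB·CB·BB·BB·BB·BB·BB·BB·BB·CB·BB·BB
    A ↦ CB
  step 3 ⇒ step 4: BBBBBBBBBBBBBBBBBBBBDABBBBBBDABB ⇒ BB·BB·BB·BB·BB·BB·BB·BB·BB·BB·BB·BB·BB·BB·BB·BB·BB·BB·BB·BB·BB·CB·BB·BB·BB·BB·BB·BB·BB·CB·BB·BB
    D ↦ BB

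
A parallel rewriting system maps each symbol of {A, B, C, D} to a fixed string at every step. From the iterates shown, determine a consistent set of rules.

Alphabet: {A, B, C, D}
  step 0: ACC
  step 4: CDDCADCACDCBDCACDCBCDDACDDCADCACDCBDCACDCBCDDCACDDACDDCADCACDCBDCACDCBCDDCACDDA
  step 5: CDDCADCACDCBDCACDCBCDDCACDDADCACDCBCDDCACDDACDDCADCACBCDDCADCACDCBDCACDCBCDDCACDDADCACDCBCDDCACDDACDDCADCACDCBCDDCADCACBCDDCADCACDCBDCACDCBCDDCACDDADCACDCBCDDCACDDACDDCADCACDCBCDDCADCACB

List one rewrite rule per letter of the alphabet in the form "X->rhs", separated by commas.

  step 4 ⇒ step 5: CDDCADCACDCBDCACDCBCDDACDDCADCACDCBDCACDCBCDDCACDDACDDCADCACDCBDCACDCBCDDCACDDA ⇒ CD·DCA·DCA·CD·CB·DCA·CD·CB·CD·DCA·CD·DA·DCA·CD·CB·CD·DCA·CD·DA·CD·DCA·DCA·CB·CD·DCA·DCA·CD·CB·DCA·CD·CB·CD·DCA·CD·DA·DCA·CD·CB·CD·DCA·CD·DA·CD·DCA·DCA·CD·CB·CD·DCA·DCA·CB·CD·DCA·DCA·CD·CB·DCA·CD·CB·CD·DCA·CD·DA·DCA·CD·CB·CD·DCA·CD·DA·CD·DCA·DCA·CD·CB·CD·DCA·DCA·CB
    A ↦ CB
    B ↦ DA
    C ↦ CD
    D ↦ DCA

A->CB, B->DA, C->CD, D->DCA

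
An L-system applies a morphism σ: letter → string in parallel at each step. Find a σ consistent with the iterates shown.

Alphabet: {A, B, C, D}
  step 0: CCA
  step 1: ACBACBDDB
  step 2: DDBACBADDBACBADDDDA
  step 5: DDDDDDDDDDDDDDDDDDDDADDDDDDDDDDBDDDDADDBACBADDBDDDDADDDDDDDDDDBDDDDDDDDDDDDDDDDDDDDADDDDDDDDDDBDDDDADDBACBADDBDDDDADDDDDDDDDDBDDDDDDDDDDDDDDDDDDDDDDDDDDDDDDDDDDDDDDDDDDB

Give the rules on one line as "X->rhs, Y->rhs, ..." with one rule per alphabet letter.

A->DDB, B->A, C->ACB, D->DD

  step 1 ⇒ step 2: ACBACBDDB ⇒ DDB·ACB·A·DDB·ACB·A·DD·DD·A
    A ↦ DDB
    B ↦ A
    C ↦ ACB
    D ↦ DD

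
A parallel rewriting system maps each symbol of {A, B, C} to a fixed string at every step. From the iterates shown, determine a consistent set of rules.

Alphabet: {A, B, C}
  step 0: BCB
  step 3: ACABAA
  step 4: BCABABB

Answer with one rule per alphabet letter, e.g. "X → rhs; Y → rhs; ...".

  step 3 ⇒ step 4: ACABAA ⇒ B·CA·B·A·B·B
    A ↦ B
    B ↦ A
    C ↦ CA

A->B, B->A, C->CA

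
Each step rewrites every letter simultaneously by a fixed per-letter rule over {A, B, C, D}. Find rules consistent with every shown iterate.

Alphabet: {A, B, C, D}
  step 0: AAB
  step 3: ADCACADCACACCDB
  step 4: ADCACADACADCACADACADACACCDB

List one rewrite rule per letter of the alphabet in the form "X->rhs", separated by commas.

  step 3 ⇒ step 4: ADCACADCACACCDB ⇒ AD·C·AC·AD·AC·AD·C·AC·AD·AC·AD·AC·AC·C·DB
    A ↦ AD
    B ↦ DB
    C ↦ AC
    D ↦ C

A->AD, B->DB, C->AC, D->C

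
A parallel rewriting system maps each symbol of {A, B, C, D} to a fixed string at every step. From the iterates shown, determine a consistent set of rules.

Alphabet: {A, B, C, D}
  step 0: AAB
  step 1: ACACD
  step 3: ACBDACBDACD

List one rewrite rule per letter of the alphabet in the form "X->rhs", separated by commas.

A->AC, B->D, C->B, D->AB

  step 0 ⇒ step 1: AAB ⇒ AC·AC·D
    A ↦ AC
    B ↦ D
    C ↦ B  (constrained at step 1)
    D ↦ AB  (constrained at step 1)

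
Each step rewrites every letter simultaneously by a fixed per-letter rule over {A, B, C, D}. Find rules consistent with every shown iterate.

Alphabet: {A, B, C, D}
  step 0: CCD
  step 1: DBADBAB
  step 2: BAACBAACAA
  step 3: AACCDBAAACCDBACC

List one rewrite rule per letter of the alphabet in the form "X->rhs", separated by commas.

A->C, B->AA, C->DBA, D->B

  step 2 ⇒ step 3: BAACBAACAA ⇒ AA·C·C·DBA·AA·C·C·DBA·C·C
    A ↦ C
    B ↦ AA
    C ↦ DBA
  step 0 ⇒ step 1: CCD ⇒ DBA·DBA·B
    D ↦ B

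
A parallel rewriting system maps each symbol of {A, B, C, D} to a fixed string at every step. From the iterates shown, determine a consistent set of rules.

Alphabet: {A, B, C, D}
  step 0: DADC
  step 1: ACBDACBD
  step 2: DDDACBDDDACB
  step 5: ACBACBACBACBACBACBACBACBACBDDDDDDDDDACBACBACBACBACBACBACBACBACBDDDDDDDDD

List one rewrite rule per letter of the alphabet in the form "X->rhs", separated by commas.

A->D, B->D, C->D, D->ACB

  step 1 ⇒ step 2: ACBDACBD ⇒ D·D·D·ACB·D·D·D·ACB
    A ↦ D
    B ↦ D
    C ↦ D
    D ↦ ACB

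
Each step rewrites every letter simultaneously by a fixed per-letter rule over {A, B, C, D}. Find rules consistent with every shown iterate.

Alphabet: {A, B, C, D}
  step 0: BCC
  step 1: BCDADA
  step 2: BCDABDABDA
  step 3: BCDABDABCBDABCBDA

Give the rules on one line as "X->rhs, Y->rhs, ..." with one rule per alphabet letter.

  step 2 ⇒ step 3: BCDABDABDA ⇒ BC·DA·B·DA·BC·B·DA·BC·B·DA
    A ↦ DA
    B ↦ BC
    C ↦ DA
    D ↦ B

A->DA, B->BC, C->DA, D->B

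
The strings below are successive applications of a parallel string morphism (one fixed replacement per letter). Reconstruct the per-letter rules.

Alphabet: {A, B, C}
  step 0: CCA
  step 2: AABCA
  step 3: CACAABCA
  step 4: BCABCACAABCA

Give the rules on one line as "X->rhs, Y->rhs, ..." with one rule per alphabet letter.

  step 3 ⇒ step 4: CACAABCA ⇒ B·CA·B·CA·CA·A·B·CA
    A ↦ CA
    B ↦ A
    C ↦ B

A->CA, B->A, C->B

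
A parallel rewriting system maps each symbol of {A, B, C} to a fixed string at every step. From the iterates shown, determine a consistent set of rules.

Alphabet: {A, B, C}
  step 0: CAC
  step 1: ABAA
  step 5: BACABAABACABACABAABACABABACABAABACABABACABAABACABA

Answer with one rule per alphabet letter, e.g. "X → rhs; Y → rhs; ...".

A->BA, B->CA, C->A

  step 0 ⇒ step 1: CAC ⇒ A·BA·A
    A ↦ BA
    C ↦ A
    B ↦ CA  (constrained at step 1)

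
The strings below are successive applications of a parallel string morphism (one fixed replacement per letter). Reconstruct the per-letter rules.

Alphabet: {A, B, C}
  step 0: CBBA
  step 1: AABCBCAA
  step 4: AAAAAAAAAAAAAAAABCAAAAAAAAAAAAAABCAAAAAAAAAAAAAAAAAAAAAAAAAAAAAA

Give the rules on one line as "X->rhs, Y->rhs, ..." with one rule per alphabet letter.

  step 0 ⇒ step 1: CBBA ⇒ AA·BC·BC·AA
    A ↦ AA
    B ↦ BC
    C ↦ AA

A->AA, B->BC, C->AA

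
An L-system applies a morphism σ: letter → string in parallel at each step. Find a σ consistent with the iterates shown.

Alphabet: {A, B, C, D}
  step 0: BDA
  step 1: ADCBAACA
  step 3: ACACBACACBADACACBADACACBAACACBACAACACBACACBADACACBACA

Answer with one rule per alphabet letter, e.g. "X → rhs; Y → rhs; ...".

  step 0 ⇒ step 1: BDA ⇒ AD·CBA·ACA
    A ↦ ACA
    B ↦ AD
    D ↦ CBA
    C ↦ CB  (constrained at step 1)

A->ACA, B->AD, C->CB, D->CBA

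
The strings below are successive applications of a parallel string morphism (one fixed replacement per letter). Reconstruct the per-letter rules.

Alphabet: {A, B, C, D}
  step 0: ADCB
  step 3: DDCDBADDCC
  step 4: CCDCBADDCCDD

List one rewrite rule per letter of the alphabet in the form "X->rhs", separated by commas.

  step 3 ⇒ step 4: DDCDBADDCC ⇒ C·C·D·C·BA·DD·C·C·D·D
    A ↦ DD
    B ↦ BA
    C ↦ D
    D ↦ C

A->DD, B->BA, C->D, D->C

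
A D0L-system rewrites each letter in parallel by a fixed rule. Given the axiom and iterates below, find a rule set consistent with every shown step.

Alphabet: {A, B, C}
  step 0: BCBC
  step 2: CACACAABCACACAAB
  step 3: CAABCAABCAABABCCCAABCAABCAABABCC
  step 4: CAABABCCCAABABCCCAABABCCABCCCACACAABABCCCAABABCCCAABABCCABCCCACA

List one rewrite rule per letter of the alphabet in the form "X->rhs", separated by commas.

A->AB, B->CC, C->CA

  step 3 ⇒ step 4: CAABCAABCAABABCCCAABCAABCAABABCC ⇒ CA·AB·AB·CC·CA·AB·AB·CC·CA·AB·AB·CC·AB·CC·CA·CA·CA·AB·AB·CC·CA·AB·AB·CC·CA·AB·AB·CC·AB·CC·CA·CA
    A ↦ AB
    B ↦ CC
    C ↦ CA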